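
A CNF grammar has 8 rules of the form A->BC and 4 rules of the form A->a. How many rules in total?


CNF allows two rule forms:
  A -> BC (binary): 8 rules
  A -> a (terminal): 4 rules
Total = 8 + 4 = 12

12


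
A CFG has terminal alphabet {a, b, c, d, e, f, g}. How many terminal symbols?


Terminal symbols: a, b, c, d, e, f, g
Counting each: a (#1), b (#2), c (#3), d (#4), e (#5), f (#6), g (#7)
Total = 7

7


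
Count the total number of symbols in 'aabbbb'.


String: 'aabbbb'
Counting characters:
  'a' appears 2 time(s)
  'b' appears 4 time(s)
Total length = 2 + 4 = 6

6


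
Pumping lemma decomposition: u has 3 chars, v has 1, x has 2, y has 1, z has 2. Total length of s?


|s| = |u| + |v| + |x| + |y| + |z|
= 3 + 1 + 2 + 1 + 2
= 4 + 2 + 3
= 6 + 3
= 9

9


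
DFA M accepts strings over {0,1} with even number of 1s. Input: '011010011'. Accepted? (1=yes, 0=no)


DFA has 2 states: q_even (start, accept=yes) and q_odd
Processing string '011010011' character by character:
  Position 0: read '0', 1-count=0 -> q_even (no change)
  Position 1: read '1', 1-count=1 -> q_odd
  Position 2: read '1', 1-count=2 -> q_even
  Position 3: read '0', 1-count=2 -> q_even (no change)
  Position 4: read '1', 1-count=3 -> q_odd
  Position 5: read '0', 1-count=3 -> q_odd (no change)
  Position 6: read '0', 1-count=3 -> q_odd (no change)
  Position 7: read '1', 1-count=4 -> q_even
  Position 8: read '1', 1-count=5 -> q_odd
Final state: q_odd, total 1s = 5 (odd); the DFA requires an even count -> reject

0


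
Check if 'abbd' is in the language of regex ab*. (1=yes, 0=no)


Pattern: ab*
String: 'abbd'
Pattern requires: exactly one 'a' followed by zero or more 'b's
First char is 'a' -> OK
Rest 'bbd': all b's? No
Result: 0

0


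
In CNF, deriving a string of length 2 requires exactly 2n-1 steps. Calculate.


Chomsky Normal Form derivation:
String length n = 2
Each step either:
  - Splits a nonterminal into two (n-1 such steps)
  - Converts a nonterminal to terminal (n such steps)
Total = (n-1) + n = 2n - 1
= 2(2) - 1
= 4 - 1
= 3

3


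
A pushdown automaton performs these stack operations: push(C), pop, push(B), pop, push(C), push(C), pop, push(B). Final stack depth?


Tracing stack operations:
  push(C) -> stack = [C], depth=1
  pop -> removed C, stack = [], depth=0
  push(B) -> stack = [B], depth=1
  pop -> removed B, stack = [], depth=0
  push(C) -> stack = [C], depth=1
  push(C) -> stack = [C,C], depth=2
  pop -> removed C, stack = [C], depth=1
  push(B) -> stack = [C,B], depth=2
Final depth = 2

2


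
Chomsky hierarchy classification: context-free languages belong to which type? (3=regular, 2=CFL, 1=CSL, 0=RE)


Chomsky hierarchy levels:
  Type 3: Regular (DFA/NFA/regex)
  Type 2: Context-free (PDA)
  Type 1: Context-sensitive
  Type 0: Recursively enumerable (TM)
'context-free' corresponds to Type 2

2


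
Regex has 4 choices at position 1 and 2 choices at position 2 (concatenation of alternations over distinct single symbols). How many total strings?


First group: 4 alternatives
Second group: 2 alternatives
Concatenation: each choice from group 1 pairs with each from group 2
Total = 4 x 2 = 8

8


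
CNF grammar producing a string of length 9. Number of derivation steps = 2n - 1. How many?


Chomsky Normal Form derivation:
String length n = 9
Each step either:
  - Splits a nonterminal into two (n-1 such steps)
  - Converts a nonterminal to terminal (n such steps)
Total = (n-1) + n = 2n - 1
= 2(9) - 1
= 18 - 1
= 17

17


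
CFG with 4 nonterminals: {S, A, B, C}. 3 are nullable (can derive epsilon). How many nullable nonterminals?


Nonterminals: {S, A, B, C}
A nonterminal is nullable if it can derive epsilon
Counting nullable nonterminals: 3
Total nullable = 3

3


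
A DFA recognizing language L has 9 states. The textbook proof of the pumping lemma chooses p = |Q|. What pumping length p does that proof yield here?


Pumping lemma for regular languages (standard proof):
Take p = |Q|, the number of DFA states.
Any string of length >= |Q| passes through |Q|+1 states while reading its first |Q| symbols,
so by pigeonhole some state repeats, giving the loop that can be pumped.
Here |Q| = 9
Therefore the proof uses p = 9

9


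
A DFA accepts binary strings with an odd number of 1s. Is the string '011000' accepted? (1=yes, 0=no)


DFA has 2 states: q_even (start, accept=no) and q_odd
Processing string '011000' character by character:
  Position 0: read '0', 1-count=0 -> q_even (no change)
  Position 1: read '1', 1-count=1 -> q_odd
  Position 2: read '1', 1-count=2 -> q_even
  Position 3: read '0', 1-count=2 -> q_even (no change)
  Position 4: read '0', 1-count=2 -> q_even (no change)
  Position 5: read '0', 1-count=2 -> q_even (no change)
Final state: q_even, total 1s = 2 (even); the DFA requires an odd count -> reject

0


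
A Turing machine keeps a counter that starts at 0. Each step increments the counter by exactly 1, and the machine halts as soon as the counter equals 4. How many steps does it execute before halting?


Counter starts at 0. Counting sequence:
  Step 1: counter = 1
  Step 2: counter = 2
  Step 3: counter = 3
  Step 4: counter = 4
Counter reached 4 -> halt
Total steps = 4

4


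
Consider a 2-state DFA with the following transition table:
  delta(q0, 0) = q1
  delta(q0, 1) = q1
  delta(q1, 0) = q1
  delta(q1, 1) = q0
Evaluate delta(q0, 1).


Looking up transition function:
delta(q0, 1) in the table
Row: q0, Column: 1
Result: q1

q1


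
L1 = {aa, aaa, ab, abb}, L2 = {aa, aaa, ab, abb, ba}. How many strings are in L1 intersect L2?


L1 = {aa, aaa, ab, abb}
L2 = {aa, aaa, ab, abb, ba}
Checking each string in L1 against L2:
  'aa': in L2? Yes
  'aaa': in L2? Yes
  'ab': in L2? Yes
  'abb': in L2? Yes
Intersection = {aa, aaa, ab, abb}
|L1 ∩ L2| = 4

4


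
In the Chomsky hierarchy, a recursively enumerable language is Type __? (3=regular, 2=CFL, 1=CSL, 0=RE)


Chomsky hierarchy levels:
  Type 3: Regular (DFA/NFA/regex)
  Type 2: Context-free (PDA)
  Type 1: Context-sensitive
  Type 0: Recursively enumerable (TM)
'recursively enumerable' corresponds to Type 0

0


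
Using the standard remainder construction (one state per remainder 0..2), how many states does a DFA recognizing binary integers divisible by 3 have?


Divisibility by 3 is tracked via the remainder mod 3: 0, 1, ..., 2
The construction assigns one state to each remainder
Number of remainders = 3

3


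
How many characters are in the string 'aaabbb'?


String: 'aaabbb'
Counting characters:
  'a' appears 3 time(s)
  'b' appears 3 time(s)
Total length = 3 + 3 = 6

6


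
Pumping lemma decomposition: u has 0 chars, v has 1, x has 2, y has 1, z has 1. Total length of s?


|s| = |u| + |v| + |x| + |y| + |z|
= 0 + 1 + 2 + 1 + 1
= 1 + 2 + 2
= 3 + 2
= 5

5


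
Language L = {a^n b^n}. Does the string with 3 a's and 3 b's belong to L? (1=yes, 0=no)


Language requires equal numbers of a's and b's
PDA pushes for each 'a', pops for each 'b'
Number of a's = 3
Number of b's = 3
3 == 3 -> Accept

1


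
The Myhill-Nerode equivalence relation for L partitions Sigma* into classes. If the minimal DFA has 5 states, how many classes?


Myhill-Nerode theorem:
Number of equivalence classes = number of states in minimal DFA
Minimal DFA states = 5
Therefore equivalence classes = 5

5


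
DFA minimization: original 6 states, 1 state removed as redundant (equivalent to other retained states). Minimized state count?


Original DFA: 6 states
Redundant states removed: 1
Minimized states = original - removed
= 6 - 1
= 5

5


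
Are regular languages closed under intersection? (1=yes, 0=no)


Regular languages are closed under all standard operations:
- Union: Yes (product construction)
- Intersection: Yes (product construction)
- Complement: Yes (swap accept/reject)
- Concatenation: Yes (NFA construction)
Operation: intersection -> Closed

1


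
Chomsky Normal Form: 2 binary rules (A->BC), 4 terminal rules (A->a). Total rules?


CNF allows two rule forms:
  A -> BC (binary): 2 rules
  A -> a (terminal): 4 rules
Total = 2 + 4 = 6

6


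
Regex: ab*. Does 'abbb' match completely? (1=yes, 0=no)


Pattern: ab*
String: 'abbb'
Pattern requires: exactly one 'a' followed by zero or more 'b's
First char is 'a' -> OK
Rest 'bbb': all b's? Yes
Result: 1

1


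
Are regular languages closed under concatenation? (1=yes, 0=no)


Regular languages are closed under:
- Union (DFA product construction)
- Intersection (DFA product construction)
- Complement (swap accept/reject states)
- Concatenation (NFA construction)
- Kleene star (NFA construction)
concatenation is in this list
Therefore: closed

1


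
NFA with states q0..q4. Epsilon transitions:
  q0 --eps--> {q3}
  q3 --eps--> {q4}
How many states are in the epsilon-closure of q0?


Starting from q0
Initialize closure = {q0}
Follow epsilon from q0 -> add q3
Follow epsilon from q3 -> add q4
Final closure: {q0, q3, q4}
Size = 3

3


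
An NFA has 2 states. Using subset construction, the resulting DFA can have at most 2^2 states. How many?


NFA has 2 states
Subset construction: each DFA state = subset of NFA states
Maximum subsets = 2^2
2^2 = 4

4


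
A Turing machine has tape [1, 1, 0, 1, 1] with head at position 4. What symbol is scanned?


Tape: [1, 1, 0, 1, 1]
Positions: 0 1 2 3 4
Values:    1 1 0 1 1
Head at position 4
tape[4] = 1

1


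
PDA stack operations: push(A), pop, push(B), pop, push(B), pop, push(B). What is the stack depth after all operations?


Tracing stack operations:
  push(A) -> stack = [A], depth=1
  pop -> removed A, stack = [], depth=0
  push(B) -> stack = [B], depth=1
  pop -> removed B, stack = [], depth=0
  push(B) -> stack = [B], depth=1
  pop -> removed B, stack = [], depth=0
  push(B) -> stack = [B], depth=1
Final depth = 1

1


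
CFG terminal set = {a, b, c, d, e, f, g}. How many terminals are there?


Terminal symbols: a, b, c, d, e, f, g
Counting each: a (#1), b (#2), c (#3), d (#4), e (#5), f (#6), g (#7)
Total = 7

7


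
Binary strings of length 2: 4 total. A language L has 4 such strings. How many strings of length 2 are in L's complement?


Alphabet: {0,1}
String length: 2
Total strings of length 2 = 2^2 = 4
Strings in L = 4
Complement = total - |L|
= 4 - 4
= 0

0


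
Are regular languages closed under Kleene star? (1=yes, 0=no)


Regular languages are closed under:
- Union (DFA product construction)
- Intersection (DFA product construction)
- Complement (swap accept/reject states)
- Concatenation (NFA construction)
- Kleene star (NFA construction)
Kleene star is in this list
Therefore: closed

1


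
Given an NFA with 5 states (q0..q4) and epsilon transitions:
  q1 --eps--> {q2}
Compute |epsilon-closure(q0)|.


Starting from q0
Initialize closure = {q0}
q0 has no outgoing epsilon transitions -> nothing to add
Final closure: {q0}
Size = 1

1


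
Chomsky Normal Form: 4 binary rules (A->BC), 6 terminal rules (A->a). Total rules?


CNF allows two rule forms:
  A -> BC (binary): 4 rules
  A -> a (terminal): 6 rules
Total = 4 + 6 = 10

10


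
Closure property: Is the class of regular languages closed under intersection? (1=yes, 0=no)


Regular languages are closed under all standard operations:
- Union: Yes (product construction)
- Intersection: Yes (product construction)
- Complement: Yes (swap accept/reject)
- Concatenation: Yes (NFA construction)
Operation: intersection -> Closed

1


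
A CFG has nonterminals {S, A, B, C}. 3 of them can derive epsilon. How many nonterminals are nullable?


Nonterminals: {S, A, B, C}
A nonterminal is nullable if it can derive epsilon
Counting nullable nonterminals: 3
Total nullable = 3

3


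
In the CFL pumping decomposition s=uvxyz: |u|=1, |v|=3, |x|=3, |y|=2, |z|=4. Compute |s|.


|s| = |u| + |v| + |x| + |y| + |z|
= 1 + 3 + 3 + 2 + 4
= 4 + 3 + 6
= 7 + 6
= 13

13


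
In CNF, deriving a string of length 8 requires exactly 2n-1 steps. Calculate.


Chomsky Normal Form derivation:
String length n = 8
Each step either:
  - Splits a nonterminal into two (n-1 such steps)
  - Converts a nonterminal to terminal (n such steps)
Total = (n-1) + n = 2n - 1
= 2(8) - 1
= 16 - 1
= 15

15


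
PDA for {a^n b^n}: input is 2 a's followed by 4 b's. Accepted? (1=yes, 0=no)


Language requires equal numbers of a's and b's
PDA pushes for each 'a', pops for each 'b'
Number of a's = 2
Number of b's = 4
2 != 4 -> Reject

0


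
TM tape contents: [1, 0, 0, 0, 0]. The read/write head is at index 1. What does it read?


Tape: [1, 0, 0, 0, 0]
Positions: 0 1 2 3 4
Values:    1 0 0 0 0
Head at position 1
tape[1] = 0

0


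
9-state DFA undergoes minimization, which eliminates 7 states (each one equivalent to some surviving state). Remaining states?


Original DFA: 9 states
Redundant states removed: 7
Minimized states = original - removed
= 9 - 7
= 2

2


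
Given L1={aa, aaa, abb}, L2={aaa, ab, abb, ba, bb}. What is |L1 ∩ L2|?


L1 = {aa, aaa, abb}
L2 = {aaa, ab, abb, ba, bb}
Checking each string in L1 against L2:
  'aa': in L2? No
  'aaa': in L2? Yes
  'abb': in L2? Yes
Intersection = {aaa, abb}
|L1 ∩ L2| = 2

2


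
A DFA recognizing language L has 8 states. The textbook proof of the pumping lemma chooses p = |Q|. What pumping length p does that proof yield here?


Pumping lemma for regular languages (standard proof):
Take p = |Q|, the number of DFA states.
Any string of length >= |Q| passes through |Q|+1 states while reading its first |Q| symbols,
so by pigeonhole some state repeats, giving the loop that can be pumped.
Here |Q| = 8
Therefore the proof uses p = 8

8


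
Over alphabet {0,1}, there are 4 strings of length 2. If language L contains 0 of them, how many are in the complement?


Alphabet: {0,1}
String length: 2
Total strings of length 2 = 2^2 = 4
Strings in L = 0
Complement = total - |L|
= 4 - 0
= 4

4


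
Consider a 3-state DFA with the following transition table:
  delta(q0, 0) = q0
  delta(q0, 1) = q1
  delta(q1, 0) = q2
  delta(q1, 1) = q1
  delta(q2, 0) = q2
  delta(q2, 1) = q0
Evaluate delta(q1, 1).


Looking up transition function:
delta(q1, 1) in the table
Row: q1, Column: 1
Result: q1

q1


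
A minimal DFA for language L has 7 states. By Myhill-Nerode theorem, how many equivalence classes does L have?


Myhill-Nerode theorem:
Number of equivalence classes = number of states in minimal DFA
Minimal DFA states = 7
Therefore equivalence classes = 7

7


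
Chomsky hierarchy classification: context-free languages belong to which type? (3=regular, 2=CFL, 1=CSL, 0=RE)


Chomsky hierarchy levels:
  Type 3: Regular (DFA/NFA/regex)
  Type 2: Context-free (PDA)
  Type 1: Context-sensitive
  Type 0: Recursively enumerable (TM)
'context-free' corresponds to Type 2

2


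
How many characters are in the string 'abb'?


String: 'abb'
Counting characters:
  'a' appears 1 time(s)
  'b' appears 2 time(s)
Total length = 1 + 2 = 3

3


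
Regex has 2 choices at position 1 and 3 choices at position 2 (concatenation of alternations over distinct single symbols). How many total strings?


First group: 2 alternatives
Second group: 3 alternatives
Concatenation: each choice from group 1 pairs with each from group 2
Total = 2 x 3 = 6

6


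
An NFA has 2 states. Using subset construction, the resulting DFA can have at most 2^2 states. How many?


NFA has 2 states
Subset construction: each DFA state = subset of NFA states
Maximum subsets = 2^2
2^2 = 4

4


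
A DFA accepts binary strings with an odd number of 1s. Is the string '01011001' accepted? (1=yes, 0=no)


DFA has 2 states: q_even (start, accept=no) and q_odd
Processing string '01011001' character by character:
  Position 0: read '0', 1-count=0 -> q_even (no change)
  Position 1: read '1', 1-count=1 -> q_odd
  Position 2: read '0', 1-count=1 -> q_odd (no change)
  Position 3: read '1', 1-count=2 -> q_even
  Position 4: read '1', 1-count=3 -> q_odd
  Position 5: read '0', 1-count=3 -> q_odd (no change)
  Position 6: read '0', 1-count=3 -> q_odd (no change)
  Position 7: read '1', 1-count=4 -> q_even
Final state: q_even, total 1s = 4 (even); the DFA requires an odd count -> reject

0


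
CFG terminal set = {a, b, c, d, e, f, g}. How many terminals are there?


Terminal symbols: a, b, c, d, e, f, g
Counting each: a (#1), b (#2), c (#3), d (#4), e (#5), f (#6), g (#7)
Total = 7

7


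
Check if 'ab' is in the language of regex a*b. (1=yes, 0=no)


Pattern: a*b
String: 'ab'
Pattern requires: zero or more 'a's followed by exactly one 'b'
Found 1 leading 'a's
Remaining: 'b'
Remaining is exactly 'b' -> match
Result: 1

1


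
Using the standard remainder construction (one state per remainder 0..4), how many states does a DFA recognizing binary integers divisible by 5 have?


Divisibility by 5 is tracked via the remainder mod 5: 0, 1, ..., 4
The construction assigns one state to each remainder
Number of remainders = 5

5


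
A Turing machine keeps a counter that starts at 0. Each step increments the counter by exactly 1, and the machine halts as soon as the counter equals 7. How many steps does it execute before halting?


Counter starts at 0. Counting sequence:
  Step 1: counter = 1
  Step 2: counter = 2
  Step 3: counter = 3
  Step 4: counter = 4
  Step 5: counter = 5
  Step 6: counter = 6
  Step 7: counter = 7
Counter reached 7 -> halt
Total steps = 7

7


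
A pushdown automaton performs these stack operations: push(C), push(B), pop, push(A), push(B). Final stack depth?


Tracing stack operations:
  push(C) -> stack = [C], depth=1
  push(B) -> stack = [C,B], depth=2
  pop -> removed B, stack = [C], depth=1
  push(A) -> stack = [C,A], depth=2
  push(B) -> stack = [C,A,B], depth=3
Final depth = 3

3


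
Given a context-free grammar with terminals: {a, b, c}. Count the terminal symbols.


Terminal symbols: a, b, c
Counting each: a (#1), b (#2), c (#3)
Total = 3

3


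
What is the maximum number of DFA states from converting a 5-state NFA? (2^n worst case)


NFA has 5 states
Subset construction: each DFA state = subset of NFA states
Maximum subsets = 2^5
2^5 = 32

32


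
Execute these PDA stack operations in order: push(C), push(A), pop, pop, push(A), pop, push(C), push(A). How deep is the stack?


Tracing stack operations:
  push(C) -> stack = [C], depth=1
  push(A) -> stack = [C,A], depth=2
  pop -> removed A, stack = [C], depth=1
  pop -> removed C, stack = [], depth=0
  push(A) -> stack = [A], depth=1
  pop -> removed A, stack = [], depth=0
  push(C) -> stack = [C], depth=1
  push(A) -> stack = [C,A], depth=2
Final depth = 2

2


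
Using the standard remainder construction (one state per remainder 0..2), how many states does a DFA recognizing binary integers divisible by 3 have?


Divisibility by 3 is tracked via the remainder mod 3: 0, 1, ..., 2
The construction assigns one state to each remainder
Number of remainders = 3

3


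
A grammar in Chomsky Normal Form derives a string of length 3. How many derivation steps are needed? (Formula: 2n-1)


Chomsky Normal Form derivation:
String length n = 3
Each step either:
  - Splits a nonterminal into two (n-1 such steps)
  - Converts a nonterminal to terminal (n such steps)
Total = (n-1) + n = 2n - 1
= 2(3) - 1
= 6 - 1
= 5

5


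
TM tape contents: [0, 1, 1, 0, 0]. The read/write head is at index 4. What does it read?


Tape: [0, 1, 1, 0, 0]
Positions: 0 1 2 3 4
Values:    0 1 1 0 0
Head at position 4
tape[4] = 0

0


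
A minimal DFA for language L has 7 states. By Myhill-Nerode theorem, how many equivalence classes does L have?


Myhill-Nerode theorem:
Number of equivalence classes = number of states in minimal DFA
Minimal DFA states = 7
Therefore equivalence classes = 7

7


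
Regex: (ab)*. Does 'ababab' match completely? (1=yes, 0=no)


Pattern: (ab)*
String: 'ababab'
Pattern requires: zero or more repetitions of 'ab'
Pairs: ['ab', 'ab', 'ab']
All pairs are 'ab'? Yes
Result: 1

1


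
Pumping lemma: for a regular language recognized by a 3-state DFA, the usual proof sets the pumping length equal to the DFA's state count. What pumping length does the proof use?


Pumping lemma for regular languages (standard proof):
Take p = |Q|, the number of DFA states.
Any string of length >= |Q| passes through |Q|+1 states while reading its first |Q| symbols,
so by pigeonhole some state repeats, giving the loop that can be pumped.
Here |Q| = 3
Therefore the proof uses p = 3

3


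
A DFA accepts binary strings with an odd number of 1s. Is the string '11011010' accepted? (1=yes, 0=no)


DFA has 2 states: q_even (start, accept=no) and q_odd
Processing string '11011010' character by character:
  Position 0: read '1', 1-count=1 -> q_odd
  Position 1: read '1', 1-count=2 -> q_even
  Position 2: read '0', 1-count=2 -> q_even (no change)
  Position 3: read '1', 1-count=3 -> q_odd
  Position 4: read '1', 1-count=4 -> q_even
  Position 5: read '0', 1-count=4 -> q_even (no change)
  Position 6: read '1', 1-count=5 -> q_odd
  Position 7: read '0', 1-count=5 -> q_odd (no change)
Final state: q_odd, total 1s = 5 (odd); the DFA requires an odd count -> accept

1


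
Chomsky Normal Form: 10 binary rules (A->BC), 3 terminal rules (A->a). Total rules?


CNF allows two rule forms:
  A -> BC (binary): 10 rules
  A -> a (terminal): 3 rules
Total = 10 + 3 = 13

13


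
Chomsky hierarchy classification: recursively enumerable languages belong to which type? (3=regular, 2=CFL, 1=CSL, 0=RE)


Chomsky hierarchy levels:
  Type 3: Regular (DFA/NFA/regex)
  Type 2: Context-free (PDA)
  Type 1: Context-sensitive
  Type 0: Recursively enumerable (TM)
'recursively enumerable' corresponds to Type 0

0


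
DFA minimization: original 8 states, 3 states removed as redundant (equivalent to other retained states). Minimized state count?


Original DFA: 8 states
Redundant states removed: 3
Minimized states = original - removed
= 8 - 3
= 5

5


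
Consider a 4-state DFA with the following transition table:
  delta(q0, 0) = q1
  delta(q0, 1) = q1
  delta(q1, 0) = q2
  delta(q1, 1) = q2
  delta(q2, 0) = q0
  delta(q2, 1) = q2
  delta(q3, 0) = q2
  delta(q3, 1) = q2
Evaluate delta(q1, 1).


Looking up transition function:
delta(q1, 1) in the table
Row: q1, Column: 1
Result: q2

q2


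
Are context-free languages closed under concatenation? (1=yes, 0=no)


CFL closure properties:
  Closed under: union, concatenation, Kleene star
  NOT closed under: intersection, complement
Operation 'concatenation' is in closed list -> Yes (closed)

1


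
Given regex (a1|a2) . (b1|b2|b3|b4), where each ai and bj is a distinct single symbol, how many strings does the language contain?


First group: 2 alternatives
Second group: 4 alternatives
Concatenation: each choice from group 1 pairs with each from group 2
Total = 2 x 4 = 8

8


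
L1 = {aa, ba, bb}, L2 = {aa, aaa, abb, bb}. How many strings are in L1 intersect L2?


L1 = {aa, ba, bb}
L2 = {aa, aaa, abb, bb}
Checking each string in L1 against L2:
  'aa': in L2? Yes
  'ba': in L2? No
  'bb': in L2? Yes
Intersection = {aa, bb}
|L1 ∩ L2| = 2

2


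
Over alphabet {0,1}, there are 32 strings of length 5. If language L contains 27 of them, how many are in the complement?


Alphabet: {0,1}
String length: 5
Total strings of length 5 = 2^5 = 32
Strings in L = 27
Complement = total - |L|
= 32 - 27
= 5

5


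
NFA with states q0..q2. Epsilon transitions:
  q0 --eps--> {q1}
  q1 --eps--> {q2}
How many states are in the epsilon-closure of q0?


Starting from q0
Initialize closure = {q0}
Follow epsilon from q0 -> add q1
Follow epsilon from q1 -> add q2
Final closure: {q0, q1, q2}
Size = 3

3


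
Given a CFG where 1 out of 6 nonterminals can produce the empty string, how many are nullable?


Nonterminals: {S, A, B, C, D, E}
A nonterminal is nullable if it can derive epsilon
Counting nullable nonterminals: 1
Total nullable = 1

1


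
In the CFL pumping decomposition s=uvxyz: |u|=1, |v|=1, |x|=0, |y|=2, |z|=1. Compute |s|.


|s| = |u| + |v| + |x| + |y| + |z|
= 1 + 1 + 0 + 2 + 1
= 2 + 0 + 3
= 2 + 3
= 5

5


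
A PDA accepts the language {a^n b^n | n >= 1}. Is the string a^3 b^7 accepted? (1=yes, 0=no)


Language requires equal numbers of a's and b's
PDA pushes for each 'a', pops for each 'b'
Number of a's = 3
Number of b's = 7
3 != 7 -> Reject

0


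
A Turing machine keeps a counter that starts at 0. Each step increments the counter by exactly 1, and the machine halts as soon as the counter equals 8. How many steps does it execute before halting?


Counter starts at 0. Counting sequence:
  Step 1: counter = 1
  Step 2: counter = 2
  Step 3: counter = 3
  Step 4: counter = 4
  Step 5: counter = 5
  Step 6: counter = 6
  Step 7: counter = 7
  Step 8: counter = 8
Counter reached 8 -> halt
Total steps = 8

8


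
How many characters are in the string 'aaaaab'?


String: 'aaaaab'
Counting characters:
  'a' appears 5 time(s)
  'b' appears 1 time(s)
Total length = 5 + 1 = 6

6


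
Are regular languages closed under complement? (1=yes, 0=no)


Regular languages are closed under:
- Union (DFA product construction)
- Intersection (DFA product construction)
- Complement (swap accept/reject states)
- Concatenation (NFA construction)
- Kleene star (NFA construction)
complement is in this list
Therefore: closed

1


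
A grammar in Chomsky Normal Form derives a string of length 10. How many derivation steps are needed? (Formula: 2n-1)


Chomsky Normal Form derivation:
String length n = 10
Each step either:
  - Splits a nonterminal into two (n-1 such steps)
  - Converts a nonterminal to terminal (n such steps)
Total = (n-1) + n = 2n - 1
= 2(10) - 1
= 20 - 1
= 19

19


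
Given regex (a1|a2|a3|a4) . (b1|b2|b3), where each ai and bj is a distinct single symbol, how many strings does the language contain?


First group: 4 alternatives
Second group: 3 alternatives
Concatenation: each choice from group 1 pairs with each from group 2
Total = 4 x 3 = 12

12


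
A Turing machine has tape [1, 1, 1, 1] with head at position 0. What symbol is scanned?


Tape: [1, 1, 1, 1]
Positions: 0 1 2 3
Values:    1 1 1 1
Head at position 0
tape[0] = 1

1


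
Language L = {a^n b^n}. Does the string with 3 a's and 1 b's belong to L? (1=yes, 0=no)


Language requires equal numbers of a's and b's
PDA pushes for each 'a', pops for each 'b'
Number of a's = 3
Number of b's = 1
3 != 1 -> Reject

0


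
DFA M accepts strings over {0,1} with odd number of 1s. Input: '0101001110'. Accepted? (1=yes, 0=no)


DFA has 2 states: q_even (start, accept=no) and q_odd
Processing string '0101001110' character by character:
  Position 0: read '0', 1-count=0 -> q_even (no change)
  Position 1: read '1', 1-count=1 -> q_odd
  Position 2: read '0', 1-count=1 -> q_odd (no change)
  Position 3: read '1', 1-count=2 -> q_even
  Position 4: read '0', 1-count=2 -> q_even (no change)
  Position 5: read '0', 1-count=2 -> q_even (no change)
  Position 6: read '1', 1-count=3 -> q_odd
  Position 7: read '1', 1-count=4 -> q_even
  Position 8: read '1', 1-count=5 -> q_odd
  Position 9: read '0', 1-count=5 -> q_odd (no change)
Final state: q_odd, total 1s = 5 (odd); the DFA requires an odd count -> accept

1


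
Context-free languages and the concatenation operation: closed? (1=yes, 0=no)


CFL closure properties:
  Closed under: union, concatenation, Kleene star
  NOT closed under: intersection, complement
Operation 'concatenation' is in closed list -> Yes (closed)

1


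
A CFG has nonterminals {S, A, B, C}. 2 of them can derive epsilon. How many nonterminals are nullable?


Nonterminals: {S, A, B, C}
A nonterminal is nullable if it can derive epsilon
Counting nullable nonterminals: 2
Total nullable = 2

2


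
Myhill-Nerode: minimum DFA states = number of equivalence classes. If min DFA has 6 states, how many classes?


Myhill-Nerode theorem:
Number of equivalence classes = number of states in minimal DFA
Minimal DFA states = 6
Therefore equivalence classes = 6

6


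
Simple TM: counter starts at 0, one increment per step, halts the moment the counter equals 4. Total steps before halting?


Counter starts at 0. Counting sequence:
  Step 1: counter = 1
  Step 2: counter = 2
  Step 3: counter = 3
  Step 4: counter = 4
Counter reached 4 -> halt
Total steps = 4

4


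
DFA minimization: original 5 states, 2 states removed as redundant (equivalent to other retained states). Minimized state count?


Original DFA: 5 states
Redundant states removed: 2
Minimized states = original - removed
= 5 - 2
= 3

3


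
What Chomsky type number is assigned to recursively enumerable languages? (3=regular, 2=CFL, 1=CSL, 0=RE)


Chomsky hierarchy levels:
  Type 3: Regular (DFA/NFA/regex)
  Type 2: Context-free (PDA)
  Type 1: Context-sensitive
  Type 0: Recursively enumerable (TM)
'recursively enumerable' corresponds to Type 0

0


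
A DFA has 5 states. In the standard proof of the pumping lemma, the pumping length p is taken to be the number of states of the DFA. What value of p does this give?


Pumping lemma for regular languages (standard proof):
Take p = |Q|, the number of DFA states.
Any string of length >= |Q| passes through |Q|+1 states while reading its first |Q| symbols,
so by pigeonhole some state repeats, giving the loop that can be pumped.
Here |Q| = 5
Therefore the proof uses p = 5

5


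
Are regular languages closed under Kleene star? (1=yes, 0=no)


Regular languages are closed under:
- Union (DFA product construction)
- Intersection (DFA product construction)
- Complement (swap accept/reject states)
- Concatenation (NFA construction)
- Kleene star (NFA construction)
Kleene star is in this list
Therefore: closed

1


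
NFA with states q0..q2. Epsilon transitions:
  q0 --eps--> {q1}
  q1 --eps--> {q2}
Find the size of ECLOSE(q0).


Starting from q0
Initialize closure = {q0}
Follow epsilon from q0 -> add q1
Follow epsilon from q1 -> add q2
Final closure: {q0, q1, q2}
Size = 3

3


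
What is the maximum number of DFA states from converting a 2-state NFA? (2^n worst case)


NFA has 2 states
Subset construction: each DFA state = subset of NFA states
Maximum subsets = 2^2
2^2 = 4

4


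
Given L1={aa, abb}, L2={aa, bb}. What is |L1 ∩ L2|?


L1 = {aa, abb}
L2 = {aa, bb}
Checking each string in L1 against L2:
  'aa': in L2? Yes
  'abb': in L2? No
Intersection = {aa}
|L1 ∩ L2| = 1

1


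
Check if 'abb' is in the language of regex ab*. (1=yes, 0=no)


Pattern: ab*
String: 'abb'
Pattern requires: exactly one 'a' followed by zero or more 'b's
First char is 'a' -> OK
Rest 'bb': all b's? Yes
Result: 1

1


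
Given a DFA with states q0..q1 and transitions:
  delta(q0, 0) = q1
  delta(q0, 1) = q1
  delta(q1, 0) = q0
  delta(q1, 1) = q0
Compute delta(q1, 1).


Looking up transition function:
delta(q1, 1) in the table
Row: q1, Column: 1
Result: q0

q0


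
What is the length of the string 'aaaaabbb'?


String: 'aaaaabbb'
Counting characters:
  'a' appears 5 time(s)
  'b' appears 3 time(s)
Total length = 5 + 3 = 8

8


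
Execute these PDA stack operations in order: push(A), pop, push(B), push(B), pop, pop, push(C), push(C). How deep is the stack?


Tracing stack operations:
  push(A) -> stack = [A], depth=1
  pop -> removed A, stack = [], depth=0
  push(B) -> stack = [B], depth=1
  push(B) -> stack = [B,B], depth=2
  pop -> removed B, stack = [B], depth=1
  pop -> removed B, stack = [], depth=0
  push(C) -> stack = [C], depth=1
  push(C) -> stack = [C,C], depth=2
Final depth = 2

2


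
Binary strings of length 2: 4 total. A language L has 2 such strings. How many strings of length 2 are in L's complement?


Alphabet: {0,1}
String length: 2
Total strings of length 2 = 2^2 = 4
Strings in L = 2
Complement = total - |L|
= 4 - 2
= 2

2


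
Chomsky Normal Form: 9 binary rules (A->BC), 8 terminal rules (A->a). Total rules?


CNF allows two rule forms:
  A -> BC (binary): 9 rules
  A -> a (terminal): 8 rules
Total = 9 + 8 = 17

17


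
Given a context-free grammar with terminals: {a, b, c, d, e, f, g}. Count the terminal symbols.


Terminal symbols: a, b, c, d, e, f, g
Counting each: a (#1), b (#2), c (#3), d (#4), e (#5), f (#6), g (#7)
Total = 7

7


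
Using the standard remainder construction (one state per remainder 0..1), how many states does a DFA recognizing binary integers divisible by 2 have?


Divisibility by 2 is tracked via the remainder mod 2: 0, 1, ..., 1
The construction assigns one state to each remainder
Number of remainders = 2

2


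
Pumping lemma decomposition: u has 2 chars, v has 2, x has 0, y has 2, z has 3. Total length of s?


|s| = |u| + |v| + |x| + |y| + |z|
= 2 + 2 + 0 + 2 + 3
= 4 + 0 + 5
= 4 + 5
= 9

9


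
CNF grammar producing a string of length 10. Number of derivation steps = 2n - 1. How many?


Chomsky Normal Form derivation:
String length n = 10
Each step either:
  - Splits a nonterminal into two (n-1 such steps)
  - Converts a nonterminal to terminal (n such steps)
Total = (n-1) + n = 2n - 1
= 2(10) - 1
= 20 - 1
= 19

19


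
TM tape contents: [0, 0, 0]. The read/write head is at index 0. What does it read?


Tape: [0, 0, 0]
Positions: 0 1 2
Values:    0 0 0
Head at position 0
tape[0] = 0

0


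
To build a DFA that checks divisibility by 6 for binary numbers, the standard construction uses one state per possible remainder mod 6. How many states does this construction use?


Divisibility by 6 is tracked via the remainder mod 6: 0, 1, ..., 5
The construction assigns one state to each remainder
Number of remainders = 6

6


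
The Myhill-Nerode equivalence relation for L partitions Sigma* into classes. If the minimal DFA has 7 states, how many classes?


Myhill-Nerode theorem:
Number of equivalence classes = number of states in minimal DFA
Minimal DFA states = 7
Therefore equivalence classes = 7

7


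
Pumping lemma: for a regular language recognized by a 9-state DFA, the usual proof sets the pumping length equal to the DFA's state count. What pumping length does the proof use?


Pumping lemma for regular languages (standard proof):
Take p = |Q|, the number of DFA states.
Any string of length >= |Q| passes through |Q|+1 states while reading its first |Q| symbols,
so by pigeonhole some state repeats, giving the loop that can be pumped.
Here |Q| = 9
Therefore the proof uses p = 9

9


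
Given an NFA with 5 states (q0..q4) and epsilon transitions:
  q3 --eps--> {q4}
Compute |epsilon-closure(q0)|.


Starting from q0
Initialize closure = {q0}
q0 has no outgoing epsilon transitions -> nothing to add
Final closure: {q0}
Size = 1

1


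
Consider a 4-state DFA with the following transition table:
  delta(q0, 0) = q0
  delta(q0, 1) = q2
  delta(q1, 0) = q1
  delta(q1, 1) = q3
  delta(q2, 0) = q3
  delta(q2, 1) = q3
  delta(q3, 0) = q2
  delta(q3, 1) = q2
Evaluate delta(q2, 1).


Looking up transition function:
delta(q2, 1) in the table
Row: q2, Column: 1
Result: q3

q3


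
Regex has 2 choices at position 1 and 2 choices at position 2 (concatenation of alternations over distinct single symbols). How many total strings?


First group: 2 alternatives
Second group: 2 alternatives
Concatenation: each choice from group 1 pairs with each from group 2
Total = 2 x 2 = 4

4


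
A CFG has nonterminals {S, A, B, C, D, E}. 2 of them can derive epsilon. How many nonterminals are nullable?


Nonterminals: {S, A, B, C, D, E}
A nonterminal is nullable if it can derive epsilon
Counting nullable nonterminals: 2
Total nullable = 2

2


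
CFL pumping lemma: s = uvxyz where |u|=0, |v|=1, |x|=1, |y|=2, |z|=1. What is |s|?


|s| = |u| + |v| + |x| + |y| + |z|
= 0 + 1 + 1 + 2 + 1
= 1 + 1 + 3
= 2 + 3
= 5

5


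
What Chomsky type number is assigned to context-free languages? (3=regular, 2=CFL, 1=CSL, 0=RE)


Chomsky hierarchy levels:
  Type 3: Regular (DFA/NFA/regex)
  Type 2: Context-free (PDA)
  Type 1: Context-sensitive
  Type 0: Recursively enumerable (TM)
'context-free' corresponds to Type 2

2


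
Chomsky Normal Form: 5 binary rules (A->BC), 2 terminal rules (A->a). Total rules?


CNF allows two rule forms:
  A -> BC (binary): 5 rules
  A -> a (terminal): 2 rules
Total = 5 + 2 = 7

7


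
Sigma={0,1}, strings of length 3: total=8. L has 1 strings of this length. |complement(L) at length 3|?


Alphabet: {0,1}
String length: 3
Total strings of length 3 = 2^3 = 8
Strings in L = 1
Complement = total - |L|
= 8 - 1
= 7

7


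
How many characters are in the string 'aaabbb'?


String: 'aaabbb'
Counting characters:
  'a' appears 3 time(s)
  'b' appears 3 time(s)
Total length = 3 + 3 = 6

6


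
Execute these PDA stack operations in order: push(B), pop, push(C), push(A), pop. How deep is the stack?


Tracing stack operations:
  push(B) -> stack = [B], depth=1
  pop -> removed B, stack = [], depth=0
  push(C) -> stack = [C], depth=1
  push(A) -> stack = [C,A], depth=2
  pop -> removed A, stack = [C], depth=1
Final depth = 1

1


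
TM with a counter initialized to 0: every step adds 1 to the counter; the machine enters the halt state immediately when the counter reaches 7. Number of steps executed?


Counter starts at 0. Counting sequence:
  Step 1: counter = 1
  Step 2: counter = 2
  Step 3: counter = 3
  Step 4: counter = 4
  Step 5: counter = 5
  Step 6: counter = 6
  Step 7: counter = 7
Counter reached 7 -> halt
Total steps = 7

7


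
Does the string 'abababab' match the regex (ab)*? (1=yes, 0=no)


Pattern: (ab)*
String: 'abababab'
Pattern requires: zero or more repetitions of 'ab'
Pairs: ['ab', 'ab', 'ab', 'ab']
All pairs are 'ab'? Yes
Result: 1

1


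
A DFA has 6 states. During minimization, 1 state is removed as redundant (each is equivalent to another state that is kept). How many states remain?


Original DFA: 6 states
Redundant states removed: 1
Minimized states = original - removed
= 6 - 1
= 5

5


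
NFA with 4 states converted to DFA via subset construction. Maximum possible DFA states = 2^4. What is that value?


NFA has 4 states
Subset construction: each DFA state = subset of NFA states
Maximum subsets = 2^4
2^4 = 16

16


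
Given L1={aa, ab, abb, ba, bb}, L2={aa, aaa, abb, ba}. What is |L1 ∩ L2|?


L1 = {aa, ab, abb, ba, bb}
L2 = {aa, aaa, abb, ba}
Checking each string in L1 against L2:
  'aa': in L2? Yes
  'ab': in L2? No
  'abb': in L2? Yes
  'ba': in L2? Yes
  'bb': in L2? No
Intersection = {aa, abb, ba}
|L1 ∩ L2| = 3

3


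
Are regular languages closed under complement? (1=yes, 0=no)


Regular languages are closed under all standard operations:
- Union: Yes (product construction)
- Intersection: Yes (product construction)
- Complement: Yes (swap accept/reject)
- Concatenation: Yes (NFA construction)
Operation: complement -> Closed

1


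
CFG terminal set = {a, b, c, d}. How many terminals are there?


Terminal symbols: a, b, c, d
Counting each: a (#1), b (#2), c (#3), d (#4)
Total = 4

4


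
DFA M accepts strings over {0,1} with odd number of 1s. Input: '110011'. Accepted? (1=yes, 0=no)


DFA has 2 states: q_even (start, accept=no) and q_odd
Processing string '110011' character by character:
  Position 0: read '1', 1-count=1 -> q_odd
  Position 1: read '1', 1-count=2 -> q_even
  Position 2: read '0', 1-count=2 -> q_even (no change)
  Position 3: read '0', 1-count=2 -> q_even (no change)
  Position 4: read '1', 1-count=3 -> q_odd
  Position 5: read '1', 1-count=4 -> q_even
Final state: q_even, total 1s = 4 (even); the DFA requires an odd count -> reject

0


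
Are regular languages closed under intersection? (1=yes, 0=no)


Regular languages are closed under:
- Union (DFA product construction)
- Intersection (DFA product construction)
- Complement (swap accept/reject states)
- Concatenation (NFA construction)
- Kleene star (NFA construction)
intersection is in this list
Therefore: closed

1
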